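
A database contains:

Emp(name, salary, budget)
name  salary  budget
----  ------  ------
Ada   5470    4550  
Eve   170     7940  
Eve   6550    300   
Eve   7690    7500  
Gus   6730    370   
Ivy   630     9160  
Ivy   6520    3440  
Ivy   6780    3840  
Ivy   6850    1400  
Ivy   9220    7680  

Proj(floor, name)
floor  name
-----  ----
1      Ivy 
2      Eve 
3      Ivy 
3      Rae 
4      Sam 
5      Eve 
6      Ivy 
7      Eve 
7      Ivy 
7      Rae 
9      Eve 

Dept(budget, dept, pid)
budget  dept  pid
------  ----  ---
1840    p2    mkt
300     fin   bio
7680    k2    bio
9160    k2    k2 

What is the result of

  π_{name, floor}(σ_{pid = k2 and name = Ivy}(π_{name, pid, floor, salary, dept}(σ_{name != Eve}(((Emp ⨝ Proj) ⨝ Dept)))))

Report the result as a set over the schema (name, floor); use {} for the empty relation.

{(Ivy, 1), (Ivy, 3), (Ivy, 6), (Ivy, 7)}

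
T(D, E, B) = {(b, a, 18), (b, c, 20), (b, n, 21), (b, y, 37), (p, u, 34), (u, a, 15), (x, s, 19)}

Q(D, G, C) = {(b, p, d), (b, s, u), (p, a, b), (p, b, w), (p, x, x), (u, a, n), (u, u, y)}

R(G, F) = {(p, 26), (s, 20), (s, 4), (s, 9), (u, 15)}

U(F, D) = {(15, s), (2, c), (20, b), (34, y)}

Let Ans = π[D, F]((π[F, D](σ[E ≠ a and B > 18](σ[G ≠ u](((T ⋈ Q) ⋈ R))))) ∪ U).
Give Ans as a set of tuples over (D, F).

{(b, 20), (b, 26), (b, 4), (b, 9), (c, 2), (s, 15), (y, 34)}

Joining T and Q on D yields {(b, a, 18, p, d), (b, a, 18, s, u), (b, c, 20, p, d), (b, c, 20, s, u), (b, n, 21, p, d), (b, n, 21, s, u), (b, y, 37, p, d), (b, y, 37, s, u), (p, u, 34, a, b), (p, u, 34, b, w), (p, u, 34, x, x), (u, a, 15, a, n), (u, a, 15, u, y)}.
Joining (T ⋈ Q) and R on G yields {(b, a, 18, p, d, 26), (b, a, 18, s, u, 20), (b, a, 18, s, u, 4), (b, a, 18, s, u, 9), (b, c, 20, p, d, 26), (b, c, 20, s, u, 20), (b, c, 20, s, u, 4), (b, c, 20, s, u, 9), (b, n, 21, p, d, 26), (b, n, 21, s, u, 20), (b, n, 21, s, u, 4), (b, n, 21, s, u, 9), (b, y, 37, p, d, 26), (b, y, 37, s, u, 20), (b, y, 37, s, u, 4), (b, y, 37, s, u, 9), (u, a, 15, u, y, 15)}.
σ[G ≠ u]: keep tuples satisfying G ≠ u → {(b, a, 18, p, d, 26), (b, a, 18, s, u, 20), (b, a, 18, s, u, 4), (b, a, 18, s, u, 9), (b, c, 20, p, d, 26), (b, c, 20, s, u, 20), (b, c, 20, s, u, 4), (b, c, 20, s, u, 9), (b, n, 21, p, d, 26), (b, n, 21, s, u, 20), (b, n, 21, s, u, 4), (b, n, 21, s, u, 9), (b, y, 37, p, d, 26), (b, y, 37, s, u, 20), (b, y, 37, s, u, 4), (b, y, 37, s, u, 9)}
σ[E ≠ a and B > 18]: keep tuples satisfying E ≠ a and B > 18 → {(b, c, 20, p, d, 26), (b, c, 20, s, u, 20), (b, c, 20, s, u, 4), (b, c, 20, s, u, 9), (b, n, 21, p, d, 26), (b, n, 21, s, u, 20), (b, n, 21, s, u, 4), (b, n, 21, s, u, 9), (b, y, 37, p, d, 26), (b, y, 37, s, u, 20), (b, y, 37, s, u, 4), (b, y, 37, s, u, 9)}
Projecting to F, D (8 duplicate(s) eliminated): {(20, b), (26, b), (4, b), (9, b)}
Taking the union: {(15, s), (2, c), (20, b), (26, b), (34, y), (4, b), (9, b)}
Projecting to D, F: {(b, 20), (b, 26), (b, 4), (b, 9), (c, 2), (s, 15), (y, 34)}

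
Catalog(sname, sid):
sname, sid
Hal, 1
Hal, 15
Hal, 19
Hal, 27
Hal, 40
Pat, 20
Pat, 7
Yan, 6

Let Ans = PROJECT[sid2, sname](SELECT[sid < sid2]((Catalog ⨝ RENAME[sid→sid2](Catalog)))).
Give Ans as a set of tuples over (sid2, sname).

{(15, Hal), (19, Hal), (20, Pat), (27, Hal), (40, Hal)}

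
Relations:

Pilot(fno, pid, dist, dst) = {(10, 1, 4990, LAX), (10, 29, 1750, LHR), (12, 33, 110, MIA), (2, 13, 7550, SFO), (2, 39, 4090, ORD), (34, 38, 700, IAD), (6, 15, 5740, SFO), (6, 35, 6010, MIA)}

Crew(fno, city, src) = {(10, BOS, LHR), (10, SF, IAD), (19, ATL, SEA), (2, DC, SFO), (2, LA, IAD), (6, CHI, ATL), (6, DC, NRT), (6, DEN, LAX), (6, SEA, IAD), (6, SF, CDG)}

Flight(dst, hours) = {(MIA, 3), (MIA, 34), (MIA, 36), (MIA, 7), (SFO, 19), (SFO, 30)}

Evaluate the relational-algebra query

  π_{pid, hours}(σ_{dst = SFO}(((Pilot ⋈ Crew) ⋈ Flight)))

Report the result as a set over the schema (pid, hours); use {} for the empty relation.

Natural join on fno: {(10, 1, 4990, LAX, BOS, LHR), (10, 1, 4990, LAX, SF, IAD), (10, 29, 1750, LHR, BOS, LHR), (10, 29, 1750, LHR, SF, IAD), (2, 13, 7550, SFO, DC, SFO), (2, 13, 7550, SFO, LA, IAD), (2, 39, 4090, ORD, DC, SFO), (2, 39, 4090, ORD, LA, IAD), (6, 15, 5740, SFO, CHI, ATL), (6, 15, 5740, SFO, DC, NRT), (6, 15, 5740, SFO, DEN, LAX), (6, 15, 5740, SFO, SEA, IAD), (6, 15, 5740, SFO, SF, CDG), (6, 35, 6010, MIA, CHI, ATL), (6, 35, 6010, MIA, DC, NRT), (6, 35, 6010, MIA, DEN, LAX), (6, 35, 6010, MIA, SEA, IAD), (6, 35, 6010, MIA, SF, CDG)}
Natural join on dst: {(2, 13, 7550, SFO, DC, SFO, 19), (2, 13, 7550, SFO, DC, SFO, 30), (2, 13, 7550, SFO, LA, IAD, 19), (2, 13, 7550, SFO, LA, IAD, 30), (6, 15, 5740, SFO, CHI, ATL, 19), (6, 15, 5740, SFO, CHI, ATL, 30), (6, 15, 5740, SFO, DC, NRT, 19), (6, 15, 5740, SFO, DC, NRT, 30), (6, 15, 5740, SFO, DEN, LAX, 19), (6, 15, 5740, SFO, DEN, LAX, 30), (6, 15, 5740, SFO, SEA, IAD, 19), (6, 15, 5740, SFO, SEA, IAD, 30), (6, 15, 5740, SFO, SF, CDG, 19), (6, 15, 5740, SFO, SF, CDG, 30), (6, 35, 6010, MIA, CHI, ATL, 3), (6, 35, 6010, MIA, CHI, ATL, 34), (6, 35, 6010, MIA, CHI, ATL, 36), (6, 35, 6010, MIA, CHI, ATL, 7), (6, 35, 6010, MIA, DC, NRT, 3), (6, 35, 6010, MIA, DC, NRT, 34), (6, 35, 6010, MIA, DC, NRT, 36), (6, 35, 6010, MIA, DC, NRT, 7), (6, 35, 6010, MIA, DEN, LAX, 3), (6, 35, 6010, MIA, DEN, LAX, 34), (6, 35, 6010, MIA, DEN, LAX, 36), (6, 35, 6010, MIA, DEN, LAX, 7), (6, 35, 6010, MIA, SEA, IAD, 3), (6, 35, 6010, MIA, SEA, IAD, 34), (6, 35, 6010, MIA, SEA, IAD, 36), (6, 35, 6010, MIA, SEA, IAD, 7), (6, 35, 6010, MIA, SF, CDG, 3), (6, 35, 6010, MIA, SF, CDG, 34), (6, 35, 6010, MIA, SF, CDG, 36), (6, 35, 6010, MIA, SF, CDG, 7)}
σ[dst = SFO]: keep tuples satisfying dst = SFO → {(2, 13, 7550, SFO, DC, SFO, 19), (2, 13, 7550, SFO, DC, SFO, 30), (2, 13, 7550, SFO, LA, IAD, 19), (2, 13, 7550, SFO, LA, IAD, 30), (6, 15, 5740, SFO, CHI, ATL, 19), (6, 15, 5740, SFO, CHI, ATL, 30), (6, 15, 5740, SFO, DC, NRT, 19), (6, 15, 5740, SFO, DC, NRT, 30), (6, 15, 5740, SFO, DEN, LAX, 19), (6, 15, 5740, SFO, DEN, LAX, 30), (6, 15, 5740, SFO, SEA, IAD, 19), (6, 15, 5740, SFO, SEA, IAD, 30), (6, 15, 5740, SFO, SF, CDG, 19), (6, 15, 5740, SFO, SF, CDG, 30)}
Keep only column(s) pid, hours (10 duplicate(s) eliminated): {(13, 19), (13, 30), (15, 19), (15, 30)}

{(13, 19), (13, 30), (15, 19), (15, 30)}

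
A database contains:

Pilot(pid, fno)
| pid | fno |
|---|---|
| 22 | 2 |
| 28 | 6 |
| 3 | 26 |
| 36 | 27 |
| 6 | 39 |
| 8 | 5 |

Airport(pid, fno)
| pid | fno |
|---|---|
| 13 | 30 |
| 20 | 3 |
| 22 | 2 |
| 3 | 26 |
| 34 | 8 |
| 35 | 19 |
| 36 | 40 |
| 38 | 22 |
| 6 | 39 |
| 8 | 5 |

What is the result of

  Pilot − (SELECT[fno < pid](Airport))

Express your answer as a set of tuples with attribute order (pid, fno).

{(28, 6), (3, 26), (36, 27), (6, 39)}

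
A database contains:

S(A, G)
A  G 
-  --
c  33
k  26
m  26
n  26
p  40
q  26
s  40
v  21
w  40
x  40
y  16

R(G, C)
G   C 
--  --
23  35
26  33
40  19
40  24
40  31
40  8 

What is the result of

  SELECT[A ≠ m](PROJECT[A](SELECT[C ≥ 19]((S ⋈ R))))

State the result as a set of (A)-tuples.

S ⋈ R (natural join on G): {(k, 26, 33), (m, 26, 33), (n, 26, 33), (p, 40, 19), (p, 40, 24), (p, 40, 31), (p, 40, 8), (q, 26, 33), (s, 40, 19), (s, 40, 24), (s, 40, 31), (s, 40, 8), (w, 40, 19), (w, 40, 24), (w, 40, 31), (w, 40, 8), (x, 40, 19), (x, 40, 24), (x, 40, 31), (x, 40, 8)}
Filtering on C ≥ 19 leaves {(k, 26, 33), (m, 26, 33), (n, 26, 33), (p, 40, 19), (p, 40, 24), (p, 40, 31), (q, 26, 33), (s, 40, 19), (s, 40, 24), (s, 40, 31), (w, 40, 19), (w, 40, 24), (w, 40, 31), (x, 40, 19), (x, 40, 24), (x, 40, 31)}.
Keep only column(s) A (8 duplicate(s) eliminated): {k, m, n, p, q, s, w, x}
Filtering on A ≠ m leaves {k, n, p, q, s, w, x}.

{k, n, p, q, s, w, x}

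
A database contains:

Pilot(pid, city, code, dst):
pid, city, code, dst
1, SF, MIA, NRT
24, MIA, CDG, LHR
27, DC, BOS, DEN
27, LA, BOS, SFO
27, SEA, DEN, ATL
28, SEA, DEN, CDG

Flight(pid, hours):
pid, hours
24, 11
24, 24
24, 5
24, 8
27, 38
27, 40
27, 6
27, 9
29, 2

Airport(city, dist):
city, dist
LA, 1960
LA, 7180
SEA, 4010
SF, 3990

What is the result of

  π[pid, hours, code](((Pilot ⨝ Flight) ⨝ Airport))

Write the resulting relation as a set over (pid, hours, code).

Natural join on pid: {(24, MIA, CDG, LHR, 11), (24, MIA, CDG, LHR, 24), (24, MIA, CDG, LHR, 5), (24, MIA, CDG, LHR, 8), (27, DC, BOS, DEN, 38), (27, DC, BOS, DEN, 40), (27, DC, BOS, DEN, 6), (27, DC, BOS, DEN, 9), (27, LA, BOS, SFO, 38), (27, LA, BOS, SFO, 40), (27, LA, BOS, SFO, 6), (27, LA, BOS, SFO, 9), (27, SEA, DEN, ATL, 38), (27, SEA, DEN, ATL, 40), (27, SEA, DEN, ATL, 6), (27, SEA, DEN, ATL, 9)}
Natural join on city: {(27, LA, BOS, SFO, 38, 1960), (27, LA, BOS, SFO, 38, 7180), (27, LA, BOS, SFO, 40, 1960), (27, LA, BOS, SFO, 40, 7180), (27, LA, BOS, SFO, 6, 1960), (27, LA, BOS, SFO, 6, 7180), (27, LA, BOS, SFO, 9, 1960), (27, LA, BOS, SFO, 9, 7180), (27, SEA, DEN, ATL, 38, 4010), (27, SEA, DEN, ATL, 40, 4010), (27, SEA, DEN, ATL, 6, 4010), (27, SEA, DEN, ATL, 9, 4010)}
Projecting to pid, hours, code (4 duplicate(s) eliminated): {(27, 38, BOS), (27, 38, DEN), (27, 40, BOS), (27, 40, DEN), (27, 6, BOS), (27, 6, DEN), (27, 9, BOS), (27, 9, DEN)}

{(27, 38, BOS), (27, 38, DEN), (27, 40, BOS), (27, 40, DEN), (27, 6, BOS), (27, 6, DEN), (27, 9, BOS), (27, 9, DEN)}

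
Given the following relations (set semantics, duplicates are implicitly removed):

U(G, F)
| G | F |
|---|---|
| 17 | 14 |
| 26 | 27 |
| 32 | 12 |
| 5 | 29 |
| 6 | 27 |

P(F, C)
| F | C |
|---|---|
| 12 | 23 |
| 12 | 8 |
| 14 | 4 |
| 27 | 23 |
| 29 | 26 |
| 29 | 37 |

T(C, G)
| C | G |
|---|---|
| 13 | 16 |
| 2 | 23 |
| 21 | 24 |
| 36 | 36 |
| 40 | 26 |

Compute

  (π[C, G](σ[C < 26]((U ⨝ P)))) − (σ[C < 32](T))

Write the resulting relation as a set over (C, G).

Joining U and P on F yields {(17, 14, 4), (26, 27, 23), (32, 12, 23), (32, 12, 8), (5, 29, 26), (5, 29, 37), (6, 27, 23)}.
σ[C < 26]: keep tuples satisfying C < 26 → {(17, 14, 4), (26, 27, 23), (32, 12, 23), (32, 12, 8), (6, 27, 23)}
Keep only column(s) C, G: {(23, 26), (23, 32), (23, 6), (4, 17), (8, 32)}
σ[C < 32]: keep tuples satisfying C < 32 → {(13, 16), (2, 23), (21, 24)}
Taking the difference: {(23, 26), (23, 32), (23, 6), (4, 17), (8, 32)}

{(23, 26), (23, 32), (23, 6), (4, 17), (8, 32)}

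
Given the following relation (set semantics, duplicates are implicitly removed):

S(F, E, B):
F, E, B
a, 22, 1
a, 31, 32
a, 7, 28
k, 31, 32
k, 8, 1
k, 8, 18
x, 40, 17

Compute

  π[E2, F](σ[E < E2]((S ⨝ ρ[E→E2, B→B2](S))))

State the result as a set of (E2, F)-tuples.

ρ[E→E2, B→B2]: schema becomes (F, E2, B2); tuples unchanged.
Natural join on F: {(a, 22, 1, 22, 1), (a, 22, 1, 31, 32), (a, 22, 1, 7, 28), (a, 31, 32, 22, 1), (a, 31, 32, 31, 32), (a, 31, 32, 7, 28), (a, 7, 28, 22, 1), (a, 7, 28, 31, 32), (a, 7, 28, 7, 28), (k, 31, 32, 31, 32), (k, 31, 32, 8, 1), (k, 31, 32, 8, 18), (k, 8, 1, 31, 32), (k, 8, 1, 8, 1), (k, 8, 1, 8, 18), (k, 8, 18, 31, 32), (k, 8, 18, 8, 1), (k, 8, 18, 8, 18), (x, 40, 17, 40, 17)}
Selection E < E2: {(a, 22, 1, 31, 32), (a, 7, 28, 22, 1), (a, 7, 28, 31, 32), (k, 8, 1, 31, 32), (k, 8, 18, 31, 32)}
π_{E2, F} gives {(22, a), (31, a), (31, k)} (2 duplicate(s) eliminated).

{(22, a), (31, a), (31, k)}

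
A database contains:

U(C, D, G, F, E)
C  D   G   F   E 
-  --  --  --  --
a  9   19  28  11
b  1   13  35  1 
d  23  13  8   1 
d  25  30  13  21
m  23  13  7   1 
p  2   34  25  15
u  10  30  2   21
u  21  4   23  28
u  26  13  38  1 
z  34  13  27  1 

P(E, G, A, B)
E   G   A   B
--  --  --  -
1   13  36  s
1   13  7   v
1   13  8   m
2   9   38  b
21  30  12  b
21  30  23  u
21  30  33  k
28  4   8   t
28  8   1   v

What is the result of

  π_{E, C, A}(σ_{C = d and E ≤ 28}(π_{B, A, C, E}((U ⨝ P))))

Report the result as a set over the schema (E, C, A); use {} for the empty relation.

Joining U and P on G, E yields {(b, 1, 13, 35, 1, 36, s), (b, 1, 13, 35, 1, 7, v), (b, 1, 13, 35, 1, 8, m), (d, 23, 13, 8, 1, 36, s), (d, 23, 13, 8, 1, 7, v), (d, 23, 13, 8, 1, 8, m), (d, 25, 30, 13, 21, 12, b), (d, 25, 30, 13, 21, 23, u), (d, 25, 30, 13, 21, 33, k), (m, 23, 13, 7, 1, 36, s), (m, 23, 13, 7, 1, 7, v), (m, 23, 13, 7, 1, 8, m), (u, 10, 30, 2, 21, 12, b), (u, 10, 30, 2, 21, 23, u), (u, 10, 30, 2, 21, 33, k), (u, 21, 4, 23, 28, 8, t), (u, 26, 13, 38, 1, 36, s), (u, 26, 13, 38, 1, 7, v), (u, 26, 13, 38, 1, 8, m), (z, 34, 13, 27, 1, 36, s), (z, 34, 13, 27, 1, 7, v), (z, 34, 13, 27, 1, 8, m)}.
Projecting to B, A, C, E: {(b, 12, d, 21), (b, 12, u, 21), (k, 33, d, 21), (k, 33, u, 21), (m, 8, b, 1), (m, 8, d, 1), (m, 8, m, 1), (m, 8, u, 1), (m, 8, z, 1), (s, 36, b, 1), (s, 36, d, 1), (s, 36, m, 1), (s, 36, u, 1), (s, 36, z, 1), (t, 8, u, 28), (u, 23, d, 21), (u, 23, u, 21), (v, 7, b, 1), (v, 7, d, 1), (v, 7, m, 1), (v, 7, u, 1), (v, 7, z, 1)}
Selection C = d and E ≤ 28: {(b, 12, d, 21), (k, 33, d, 21), (m, 8, d, 1), (s, 36, d, 1), (u, 23, d, 21), (v, 7, d, 1)}
Projecting to E, C, A: {(1, d, 36), (1, d, 7), (1, d, 8), (21, d, 12), (21, d, 23), (21, d, 33)}

{(1, d, 36), (1, d, 7), (1, d, 8), (21, d, 12), (21, d, 23), (21, d, 33)}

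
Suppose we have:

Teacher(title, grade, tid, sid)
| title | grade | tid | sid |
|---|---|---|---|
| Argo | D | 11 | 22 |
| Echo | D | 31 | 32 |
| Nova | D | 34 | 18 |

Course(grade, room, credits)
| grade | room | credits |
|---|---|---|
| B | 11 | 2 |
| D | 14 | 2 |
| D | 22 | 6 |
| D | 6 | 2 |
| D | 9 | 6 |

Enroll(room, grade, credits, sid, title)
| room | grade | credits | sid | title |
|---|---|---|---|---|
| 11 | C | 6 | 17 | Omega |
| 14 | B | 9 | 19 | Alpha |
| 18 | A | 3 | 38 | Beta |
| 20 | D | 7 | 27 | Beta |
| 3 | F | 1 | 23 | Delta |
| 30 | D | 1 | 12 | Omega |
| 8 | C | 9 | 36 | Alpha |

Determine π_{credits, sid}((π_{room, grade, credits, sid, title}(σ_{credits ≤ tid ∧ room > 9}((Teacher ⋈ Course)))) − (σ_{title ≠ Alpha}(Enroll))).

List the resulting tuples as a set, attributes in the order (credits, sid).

Joining Teacher and Course on grade yields {(Argo, D, 11, 22, 14, 2), (Argo, D, 11, 22, 22, 6), (Argo, D, 11, 22, 6, 2), (Argo, D, 11, 22, 9, 6), (Echo, D, 31, 32, 14, 2), (Echo, D, 31, 32, 22, 6), (Echo, D, 31, 32, 6, 2), (Echo, D, 31, 32, 9, 6), (Nova, D, 34, 18, 14, 2), (Nova, D, 34, 18, 22, 6), (Nova, D, 34, 18, 6, 2), (Nova, D, 34, 18, 9, 6)}.
Apply σ_{credits ≤ tid ∧ room > 9}; surviving tuples: {(Argo, D, 11, 22, 14, 2), (Argo, D, 11, 22, 22, 6), (Echo, D, 31, 32, 14, 2), (Echo, D, 31, 32, 22, 6), (Nova, D, 34, 18, 14, 2), (Nova, D, 34, 18, 22, 6)}
π[room, grade, credits, sid, title]: project onto (room, grade, credits, sid, title) → {(14, D, 2, 18, Nova), (14, D, 2, 22, Argo), (14, D, 2, 32, Echo), (22, D, 6, 18, Nova), (22, D, 6, 22, Argo), (22, D, 6, 32, Echo)}
Apply σ_{title ≠ Alpha}; surviving tuples: {(11, C, 6, 17, Omega), (18, A, 3, 38, Beta), (20, D, 7, 27, Beta), (3, F, 1, 23, Delta), (30, D, 1, 12, Omega)}
Difference: {(14, D, 2, 18, Nova), (14, D, 2, 22, Argo), (14, D, 2, 32, Echo), (22, D, 6, 18, Nova), (22, D, 6, 22, Argo), (22, D, 6, 32, Echo)} with {(11, C, 6, 17, Omega), (18, A, 3, 38, Beta), (20, D, 7, 27, Beta), (3, F, 1, 23, Delta), (30, D, 1, 12, Omega)} → {(14, D, 2, 18, Nova), (14, D, 2, 22, Argo), (14, D, 2, 32, Echo), (22, D, 6, 18, Nova), (22, D, 6, 22, Argo), (22, D, 6, 32, Echo)}
π[credits, sid]: project onto (credits, sid) → {(2, 18), (2, 22), (2, 32), (6, 18), (6, 22), (6, 32)}

{(2, 18), (2, 22), (2, 32), (6, 18), (6, 22), (6, 32)}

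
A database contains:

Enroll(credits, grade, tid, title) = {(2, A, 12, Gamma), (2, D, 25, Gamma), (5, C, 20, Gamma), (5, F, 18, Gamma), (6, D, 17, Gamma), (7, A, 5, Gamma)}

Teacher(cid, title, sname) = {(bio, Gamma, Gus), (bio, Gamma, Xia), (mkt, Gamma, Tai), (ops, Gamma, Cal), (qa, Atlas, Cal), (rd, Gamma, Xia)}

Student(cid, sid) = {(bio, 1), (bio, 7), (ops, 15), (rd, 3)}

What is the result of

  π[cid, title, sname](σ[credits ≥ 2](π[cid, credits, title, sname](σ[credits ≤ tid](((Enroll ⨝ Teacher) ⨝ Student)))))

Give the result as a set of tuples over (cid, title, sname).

Joining Enroll and Teacher on title yields {(2, A, 12, Gamma, bio, Gus), (2, A, 12, Gamma, bio, Xia), (2, A, 12, Gamma, mkt, Tai), (2, A, 12, Gamma, ops, Cal), (2, A, 12, Gamma, rd, Xia), (2, D, 25, Gamma, bio, Gus), (2, D, 25, Gamma, bio, Xia), (2, D, 25, Gamma, mkt, Tai), (2, D, 25, Gamma, ops, Cal), (2, D, 25, Gamma, rd, Xia), (5, C, 20, Gamma, bio, Gus), (5, C, 20, Gamma, bio, Xia), (5, C, 20, Gamma, mkt, Tai), (5, C, 20, Gamma, ops, Cal), (5, C, 20, Gamma, rd, Xia), (5, F, 18, Gamma, bio, Gus), (5, F, 18, Gamma, bio, Xia), (5, F, 18, Gamma, mkt, Tai), (5, F, 18, Gamma, ops, Cal), (5, F, 18, Gamma, rd, Xia), (6, D, 17, Gamma, bio, Gus), (6, D, 17, Gamma, bio, Xia), (6, D, 17, Gamma, mkt, Tai), (6, D, 17, Gamma, ops, Cal), (6, D, 17, Gamma, rd, Xia), (7, A, 5, Gamma, bio, Gus), (7, A, 5, Gamma, bio, Xia), (7, A, 5, Gamma, mkt, Tai), (7, A, 5, Gamma, ops, Cal), (7, A, 5, Gamma, rd, Xia)}.
Joining (Enroll ⨝ Teacher) and Student on cid yields {(2, A, 12, Gamma, bio, Gus, 1), (2, A, 12, Gamma, bio, Gus, 7), (2, A, 12, Gamma, bio, Xia, 1), (2, A, 12, Gamma, bio, Xia, 7), (2, A, 12, Gamma, ops, Cal, 15), (2, A, 12, Gamma, rd, Xia, 3), (2, D, 25, Gamma, bio, Gus, 1), (2, D, 25, Gamma, bio, Gus, 7), (2, D, 25, Gamma, bio, Xia, 1), (2, D, 25, Gamma, bio, Xia, 7), (2, D, 25, Gamma, ops, Cal, 15), (2, D, 25, Gamma, rd, Xia, 3), (5, C, 20, Gamma, bio, Gus, 1), (5, C, 20, Gamma, bio, Gus, 7), (5, C, 20, Gamma, bio, Xia, 1), (5, C, 20, Gamma, bio, Xia, 7), (5, C, 20, Gamma, ops, Cal, 15), (5, C, 20, Gamma, rd, Xia, 3), (5, F, 18, Gamma, bio, Gus, 1), (5, F, 18, Gamma, bio, Gus, 7), (5, F, 18, Gamma, bio, Xia, 1), (5, F, 18, Gamma, bio, Xia, 7), (5, F, 18, Gamma, ops, Cal, 15), (5, F, 18, Gamma, rd, Xia, 3), (6, D, 17, Gamma, bio, Gus, 1), (6, D, 17, Gamma, bio, Gus, 7), (6, D, 17, Gamma, bio, Xia, 1), (6, D, 17, Gamma, bio, Xia, 7), (6, D, 17, Gamma, ops, Cal, 15), (6, D, 17, Gamma, rd, Xia, 3), (7, A, 5, Gamma, bio, Gus, 1), (7, A, 5, Gamma, bio, Gus, 7), (7, A, 5, Gamma, bio, Xia, 1), (7, A, 5, Gamma, bio, Xia, 7), (7, A, 5, Gamma, ops, Cal, 15), (7, A, 5, Gamma, rd, Xia, 3)}.
Selection credits ≤ tid: {(2, A, 12, Gamma, bio, Gus, 1), (2, A, 12, Gamma, bio, Gus, 7), (2, A, 12, Gamma, bio, Xia, 1), (2, A, 12, Gamma, bio, Xia, 7), (2, A, 12, Gamma, ops, Cal, 15), (2, A, 12, Gamma, rd, Xia, 3), (2, D, 25, Gamma, bio, Gus, 1), (2, D, 25, Gamma, bio, Gus, 7), (2, D, 25, Gamma, bio, Xia, 1), (2, D, 25, Gamma, bio, Xia, 7), (2, D, 25, Gamma, ops, Cal, 15), (2, D, 25, Gamma, rd, Xia, 3), (5, C, 20, Gamma, bio, Gus, 1), (5, C, 20, Gamma, bio, Gus, 7), (5, C, 20, Gamma, bio, Xia, 1), (5, C, 20, Gamma, bio, Xia, 7), (5, C, 20, Gamma, ops, Cal, 15), (5, C, 20, Gamma, rd, Xia, 3), (5, F, 18, Gamma, bio, Gus, 1), (5, F, 18, Gamma, bio, Gus, 7), (5, F, 18, Gamma, bio, Xia, 1), (5, F, 18, Gamma, bio, Xia, 7), (5, F, 18, Gamma, ops, Cal, 15), (5, F, 18, Gamma, rd, Xia, 3), (6, D, 17, Gamma, bio, Gus, 1), (6, D, 17, Gamma, bio, Gus, 7), (6, D, 17, Gamma, bio, Xia, 1), (6, D, 17, Gamma, bio, Xia, 7), (6, D, 17, Gamma, ops, Cal, 15), (6, D, 17, Gamma, rd, Xia, 3)}
Projecting to cid, credits, title, sname (18 duplicate(s) eliminated): {(bio, 2, Gamma, Gus), (bio, 2, Gamma, Xia), (bio, 5, Gamma, Gus), (bio, 5, Gamma, Xia), (bio, 6, Gamma, Gus), (bio, 6, Gamma, Xia), (ops, 2, Gamma, Cal), (ops, 5, Gamma, Cal), (ops, 6, Gamma, Cal), (rd, 2, Gamma, Xia), (rd, 5, Gamma, Xia), (rd, 6, Gamma, Xia)}
Selection credits ≥ 2: {(bio, 2, Gamma, Gus), (bio, 2, Gamma, Xia), (bio, 5, Gamma, Gus), (bio, 5, Gamma, Xia), (bio, 6, Gamma, Gus), (bio, 6, Gamma, Xia), (ops, 2, Gamma, Cal), (ops, 5, Gamma, Cal), (ops, 6, Gamma, Cal), (rd, 2, Gamma, Xia), (rd, 5, Gamma, Xia), (rd, 6, Gamma, Xia)}
Projecting to cid, title, sname (8 duplicate(s) eliminated): {(bio, Gamma, Gus), (bio, Gamma, Xia), (ops, Gamma, Cal), (rd, Gamma, Xia)}

{(bio, Gamma, Gus), (bio, Gamma, Xia), (ops, Gamma, Cal), (rd, Gamma, Xia)}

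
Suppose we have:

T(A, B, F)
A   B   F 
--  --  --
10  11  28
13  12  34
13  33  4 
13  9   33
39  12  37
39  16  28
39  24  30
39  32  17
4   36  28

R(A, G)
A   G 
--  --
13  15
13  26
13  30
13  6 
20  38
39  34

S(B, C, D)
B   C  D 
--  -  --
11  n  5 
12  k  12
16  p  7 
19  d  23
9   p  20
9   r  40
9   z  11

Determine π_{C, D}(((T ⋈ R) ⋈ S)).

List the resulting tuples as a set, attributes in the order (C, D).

{(k, 12), (p, 20), (p, 7), (r, 40), (z, 11)}

Joining T and R on A yields {(13, 12, 34, 15), (13, 12, 34, 26), (13, 12, 34, 30), (13, 12, 34, 6), (13, 33, 4, 15), (13, 33, 4, 26), (13, 33, 4, 30), (13, 33, 4, 6), (13, 9, 33, 15), (13, 9, 33, 26), (13, 9, 33, 30), (13, 9, 33, 6), (39, 12, 37, 34), (39, 16, 28, 34), (39, 24, 30, 34), (39, 32, 17, 34)}.
Joining (T ⋈ R) and S on B yields {(13, 12, 34, 15, k, 12), (13, 12, 34, 26, k, 12), (13, 12, 34, 30, k, 12), (13, 12, 34, 6, k, 12), (13, 9, 33, 15, p, 20), (13, 9, 33, 15, r, 40), (13, 9, 33, 15, z, 11), (13, 9, 33, 26, p, 20), (13, 9, 33, 26, r, 40), (13, 9, 33, 26, z, 11), (13, 9, 33, 30, p, 20), (13, 9, 33, 30, r, 40), (13, 9, 33, 30, z, 11), (13, 9, 33, 6, p, 20), (13, 9, 33, 6, r, 40), (13, 9, 33, 6, z, 11), (39, 12, 37, 34, k, 12), (39, 16, 28, 34, p, 7)}.
Keep only column(s) C, D (13 duplicate(s) eliminated): {(k, 12), (p, 20), (p, 7), (r, 40), (z, 11)}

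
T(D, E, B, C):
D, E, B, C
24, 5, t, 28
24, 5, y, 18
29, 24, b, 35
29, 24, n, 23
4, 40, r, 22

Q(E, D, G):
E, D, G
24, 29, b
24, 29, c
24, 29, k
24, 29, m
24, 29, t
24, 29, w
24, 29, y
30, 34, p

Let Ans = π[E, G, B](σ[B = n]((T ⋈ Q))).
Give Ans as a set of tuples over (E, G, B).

Joining T and Q on D, E yields {(29, 24, b, 35, b), (29, 24, b, 35, c), (29, 24, b, 35, k), (29, 24, b, 35, m), (29, 24, b, 35, t), (29, 24, b, 35, w), (29, 24, b, 35, y), (29, 24, n, 23, b), (29, 24, n, 23, c), (29, 24, n, 23, k), (29, 24, n, 23, m), (29, 24, n, 23, t), (29, 24, n, 23, w), (29, 24, n, 23, y)}.
Filtering on B = n leaves {(29, 24, n, 23, b), (29, 24, n, 23, c), (29, 24, n, 23, k), (29, 24, n, 23, m), (29, 24, n, 23, t), (29, 24, n, 23, w), (29, 24, n, 23, y)}.
Projecting to E, G, B: {(24, b, n), (24, c, n), (24, k, n), (24, m, n), (24, t, n), (24, w, n), (24, y, n)}

{(24, b, n), (24, c, n), (24, k, n), (24, m, n), (24, t, n), (24, w, n), (24, y, n)}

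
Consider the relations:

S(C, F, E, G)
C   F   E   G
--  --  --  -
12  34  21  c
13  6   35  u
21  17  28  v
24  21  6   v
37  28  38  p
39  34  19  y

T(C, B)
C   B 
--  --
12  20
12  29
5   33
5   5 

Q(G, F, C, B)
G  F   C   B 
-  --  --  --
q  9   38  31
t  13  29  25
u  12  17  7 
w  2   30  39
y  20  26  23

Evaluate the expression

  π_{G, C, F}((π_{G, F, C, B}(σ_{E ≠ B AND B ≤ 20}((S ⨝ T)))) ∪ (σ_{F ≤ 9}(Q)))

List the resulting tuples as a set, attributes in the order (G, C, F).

Natural join on C: {(12, 34, 21, c, 20), (12, 34, 21, c, 29)}
σ[E ≠ B AND B ≤ 20]: keep tuples satisfying E ≠ B AND B ≤ 20 → {(12, 34, 21, c, 20)}
Keep only column(s) G, F, C, B: {(c, 34, 12, 20)}
σ[F ≤ 9]: keep tuples satisfying F ≤ 9 → {(q, 9, 38, 31), (w, 2, 30, 39)}
Set union of the two operands is {(c, 34, 12, 20), (q, 9, 38, 31), (w, 2, 30, 39)}.
Keep only column(s) G, C, F: {(c, 12, 34), (q, 38, 9), (w, 30, 2)}

{(c, 12, 34), (q, 38, 9), (w, 30, 2)}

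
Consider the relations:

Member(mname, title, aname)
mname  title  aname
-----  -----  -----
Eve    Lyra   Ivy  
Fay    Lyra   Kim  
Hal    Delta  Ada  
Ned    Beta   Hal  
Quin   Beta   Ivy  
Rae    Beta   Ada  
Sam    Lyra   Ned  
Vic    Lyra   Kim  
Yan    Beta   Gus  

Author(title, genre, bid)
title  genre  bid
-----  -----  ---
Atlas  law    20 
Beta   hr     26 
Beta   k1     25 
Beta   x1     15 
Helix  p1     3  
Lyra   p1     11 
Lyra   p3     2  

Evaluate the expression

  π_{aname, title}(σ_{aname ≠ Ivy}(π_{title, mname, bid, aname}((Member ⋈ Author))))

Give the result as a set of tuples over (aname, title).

{(Ada, Beta), (Gus, Beta), (Hal, Beta), (Kim, Lyra), (Ned, Lyra)}

Natural join on title: {(Eve, Lyra, Ivy, p1, 11), (Eve, Lyra, Ivy, p3, 2), (Fay, Lyra, Kim, p1, 11), (Fay, Lyra, Kim, p3, 2), (Ned, Beta, Hal, hr, 26), (Ned, Beta, Hal, k1, 25), (Ned, Beta, Hal, x1, 15), (Quin, Beta, Ivy, hr, 26), (Quin, Beta, Ivy, k1, 25), (Quin, Beta, Ivy, x1, 15), (Rae, Beta, Ada, hr, 26), (Rae, Beta, Ada, k1, 25), (Rae, Beta, Ada, x1, 15), (Sam, Lyra, Ned, p1, 11), (Sam, Lyra, Ned, p3, 2), (Vic, Lyra, Kim, p1, 11), (Vic, Lyra, Kim, p3, 2), (Yan, Beta, Gus, hr, 26), (Yan, Beta, Gus, k1, 25), (Yan, Beta, Gus, x1, 15)}
Keep only column(s) title, mname, bid, aname: {(Beta, Ned, 15, Hal), (Beta, Ned, 25, Hal), (Beta, Ned, 26, Hal), (Beta, Quin, 15, Ivy), (Beta, Quin, 25, Ivy), (Beta, Quin, 26, Ivy), (Beta, Rae, 15, Ada), (Beta, Rae, 25, Ada), (Beta, Rae, 26, Ada), (Beta, Yan, 15, Gus), (Beta, Yan, 25, Gus), (Beta, Yan, 26, Gus), (Lyra, Eve, 11, Ivy), (Lyra, Eve, 2, Ivy), (Lyra, Fay, 11, Kim), (Lyra, Fay, 2, Kim), (Lyra, Sam, 11, Ned), (Lyra, Sam, 2, Ned), (Lyra, Vic, 11, Kim), (Lyra, Vic, 2, Kim)}
Filtering on aname ≠ Ivy leaves {(Beta, Ned, 15, Hal), (Beta, Ned, 25, Hal), (Beta, Ned, 26, Hal), (Beta, Rae, 15, Ada), (Beta, Rae, 25, Ada), (Beta, Rae, 26, Ada), (Beta, Yan, 15, Gus), (Beta, Yan, 25, Gus), (Beta, Yan, 26, Gus), (Lyra, Fay, 11, Kim), (Lyra, Fay, 2, Kim), (Lyra, Sam, 11, Ned), (Lyra, Sam, 2, Ned), (Lyra, Vic, 11, Kim), (Lyra, Vic, 2, Kim)}.
Keep only column(s) aname, title (10 duplicate(s) eliminated): {(Ada, Beta), (Gus, Beta), (Hal, Beta), (Kim, Lyra), (Ned, Lyra)}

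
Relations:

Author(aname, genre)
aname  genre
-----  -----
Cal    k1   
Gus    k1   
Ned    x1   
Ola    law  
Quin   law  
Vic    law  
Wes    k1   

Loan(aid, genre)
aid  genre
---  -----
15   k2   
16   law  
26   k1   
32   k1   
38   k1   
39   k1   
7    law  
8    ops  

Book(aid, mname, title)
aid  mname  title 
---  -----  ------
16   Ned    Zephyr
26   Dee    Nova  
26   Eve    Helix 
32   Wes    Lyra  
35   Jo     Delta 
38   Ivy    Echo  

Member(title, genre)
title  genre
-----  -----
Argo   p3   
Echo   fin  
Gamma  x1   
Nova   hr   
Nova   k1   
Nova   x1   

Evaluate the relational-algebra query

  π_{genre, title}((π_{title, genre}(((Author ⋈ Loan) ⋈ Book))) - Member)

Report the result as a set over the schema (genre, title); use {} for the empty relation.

Joining Author and Loan on genre yields {(Cal, k1, 26), (Cal, k1, 32), (Cal, k1, 38), (Cal, k1, 39), (Gus, k1, 26), (Gus, k1, 32), (Gus, k1, 38), (Gus, k1, 39), (Ola, law, 16), (Ola, law, 7), (Quin, law, 16), (Quin, law, 7), (Vic, law, 16), (Vic, law, 7), (Wes, k1, 26), (Wes, k1, 32), (Wes, k1, 38), (Wes, k1, 39)}.
Joining (Author ⋈ Loan) and Book on aid yields {(Cal, k1, 26, Dee, Nova), (Cal, k1, 26, Eve, Helix), (Cal, k1, 32, Wes, Lyra), (Cal, k1, 38, Ivy, Echo), (Gus, k1, 26, Dee, Nova), (Gus, k1, 26, Eve, Helix), (Gus, k1, 32, Wes, Lyra), (Gus, k1, 38, Ivy, Echo), (Ola, law, 16, Ned, Zephyr), (Quin, law, 16, Ned, Zephyr), (Vic, law, 16, Ned, Zephyr), (Wes, k1, 26, Dee, Nova), (Wes, k1, 26, Eve, Helix), (Wes, k1, 32, Wes, Lyra), (Wes, k1, 38, Ivy, Echo)}.
π[title, genre]: project onto (title, genre) (10 duplicate(s) eliminated) → {(Echo, k1), (Helix, k1), (Lyra, k1), (Nova, k1), (Zephyr, law)}
Set difference of the two operands is {(Echo, k1), (Helix, k1), (Lyra, k1), (Zephyr, law)}.
π[genre, title]: project onto (genre, title) → {(k1, Echo), (k1, Helix), (k1, Lyra), (law, Zephyr)}

{(k1, Echo), (k1, Helix), (k1, Lyra), (law, Zephyr)}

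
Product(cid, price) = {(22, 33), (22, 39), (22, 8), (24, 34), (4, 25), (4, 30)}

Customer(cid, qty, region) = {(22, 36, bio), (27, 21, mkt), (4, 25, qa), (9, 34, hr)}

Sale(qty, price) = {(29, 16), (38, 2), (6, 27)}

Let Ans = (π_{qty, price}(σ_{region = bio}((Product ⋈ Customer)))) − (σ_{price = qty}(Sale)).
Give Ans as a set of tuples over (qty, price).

{(36, 33), (36, 39), (36, 8)}

Product ⋈ Customer (natural join on cid): {(22, 33, 36, bio), (22, 39, 36, bio), (22, 8, 36, bio), (4, 25, 25, qa), (4, 30, 25, qa)}
Selection region = bio: {(22, 33, 36, bio), (22, 39, 36, bio), (22, 8, 36, bio)}
π_{qty, price} gives {(36, 33), (36, 39), (36, 8)}.
Selection price = qty: {}
Difference: {(36, 33), (36, 39), (36, 8)} with {} → {(36, 33), (36, 39), (36, 8)}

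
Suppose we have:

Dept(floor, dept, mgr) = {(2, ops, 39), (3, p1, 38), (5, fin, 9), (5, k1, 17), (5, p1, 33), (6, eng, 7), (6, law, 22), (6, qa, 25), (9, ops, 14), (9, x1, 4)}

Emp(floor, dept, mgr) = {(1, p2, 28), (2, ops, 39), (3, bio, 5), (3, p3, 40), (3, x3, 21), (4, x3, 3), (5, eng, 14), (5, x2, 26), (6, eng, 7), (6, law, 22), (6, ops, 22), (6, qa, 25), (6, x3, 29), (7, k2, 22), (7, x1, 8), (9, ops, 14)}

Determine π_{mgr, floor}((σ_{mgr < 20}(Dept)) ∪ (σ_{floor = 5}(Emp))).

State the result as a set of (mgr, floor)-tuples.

{(14, 5), (14, 9), (17, 5), (26, 5), (4, 9), (7, 6), (9, 5)}

σ[mgr < 20]: keep tuples satisfying mgr < 20 → {(5, fin, 9), (5, k1, 17), (6, eng, 7), (9, ops, 14), (9, x1, 4)}
σ[floor = 5]: keep tuples satisfying floor = 5 → {(5, eng, 14), (5, x2, 26)}
Taking the union: {(5, eng, 14), (5, fin, 9), (5, k1, 17), (5, x2, 26), (6, eng, 7), (9, ops, 14), (9, x1, 4)}
Projecting to mgr, floor: {(14, 5), (14, 9), (17, 5), (26, 5), (4, 9), (7, 6), (9, 5)}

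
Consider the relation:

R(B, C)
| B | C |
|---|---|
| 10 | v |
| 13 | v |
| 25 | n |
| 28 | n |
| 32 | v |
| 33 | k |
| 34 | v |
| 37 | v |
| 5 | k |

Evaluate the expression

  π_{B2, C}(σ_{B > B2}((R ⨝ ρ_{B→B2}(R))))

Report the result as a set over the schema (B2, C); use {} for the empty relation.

{(10, v), (13, v), (25, n), (32, v), (34, v), (5, k)}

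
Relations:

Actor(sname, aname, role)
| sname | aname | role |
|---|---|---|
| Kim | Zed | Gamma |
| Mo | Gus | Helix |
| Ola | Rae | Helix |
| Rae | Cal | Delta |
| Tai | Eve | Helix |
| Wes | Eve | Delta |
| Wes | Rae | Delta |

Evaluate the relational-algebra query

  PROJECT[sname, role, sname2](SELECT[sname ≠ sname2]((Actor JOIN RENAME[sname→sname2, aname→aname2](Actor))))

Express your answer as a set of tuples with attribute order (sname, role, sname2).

ρ[sname→sname2, aname→aname2]: schema becomes (sname2, aname2, role); tuples unchanged.
Joining Actor and RENAME[sname→sname2, aname→aname2](Actor) on role yields {(Kim, Zed, Gamma, Kim, Zed), (Mo, Gus, Helix, Mo, Gus), (Mo, Gus, Helix, Ola, Rae), (Mo, Gus, Helix, Tai, Eve), (Ola, Rae, Helix, Mo, Gus), (Ola, Rae, Helix, Ola, Rae), (Ola, Rae, Helix, Tai, Eve), (Rae, Cal, Delta, Rae, Cal), (Rae, Cal, Delta, Wes, Eve), (Rae, Cal, Delta, Wes, Rae), (Tai, Eve, Helix, Mo, Gus), (Tai, Eve, Helix, Ola, Rae), (Tai, Eve, Helix, Tai, Eve), (Wes, Eve, Delta, Rae, Cal), (Wes, Eve, Delta, Wes, Eve), (Wes, Eve, Delta, Wes, Rae), (Wes, Rae, Delta, Rae, Cal), (Wes, Rae, Delta, Wes, Eve), (Wes, Rae, Delta, Wes, Rae)}.
Apply σ_{sname ≠ sname2}; surviving tuples: {(Mo, Gus, Helix, Ola, Rae), (Mo, Gus, Helix, Tai, Eve), (Ola, Rae, Helix, Mo, Gus), (Ola, Rae, Helix, Tai, Eve), (Rae, Cal, Delta, Wes, Eve), (Rae, Cal, Delta, Wes, Rae), (Tai, Eve, Helix, Mo, Gus), (Tai, Eve, Helix, Ola, Rae), (Wes, Eve, Delta, Rae, Cal), (Wes, Rae, Delta, Rae, Cal)}
Keep only column(s) sname, role, sname2 (2 duplicate(s) eliminated): {(Mo, Helix, Ola), (Mo, Helix, Tai), (Ola, Helix, Mo), (Ola, Helix, Tai), (Rae, Delta, Wes), (Tai, Helix, Mo), (Tai, Helix, Ola), (Wes, Delta, Rae)}

{(Mo, Helix, Ola), (Mo, Helix, Tai), (Ola, Helix, Mo), (Ola, Helix, Tai), (Rae, Delta, Wes), (Tai, Helix, Mo), (Tai, Helix, Ola), (Wes, Delta, Rae)}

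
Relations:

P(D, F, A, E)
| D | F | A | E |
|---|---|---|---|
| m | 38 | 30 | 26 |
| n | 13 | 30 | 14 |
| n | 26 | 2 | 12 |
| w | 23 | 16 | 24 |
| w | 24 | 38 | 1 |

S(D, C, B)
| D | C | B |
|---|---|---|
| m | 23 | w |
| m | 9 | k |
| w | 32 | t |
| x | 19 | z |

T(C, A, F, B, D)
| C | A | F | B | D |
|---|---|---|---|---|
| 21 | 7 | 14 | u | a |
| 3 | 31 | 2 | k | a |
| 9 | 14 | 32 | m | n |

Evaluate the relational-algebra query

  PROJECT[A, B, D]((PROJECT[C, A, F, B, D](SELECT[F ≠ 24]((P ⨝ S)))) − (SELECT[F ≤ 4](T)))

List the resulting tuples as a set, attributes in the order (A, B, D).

Joining P and S on D yields {(m, 38, 30, 26, 23, w), (m, 38, 30, 26, 9, k), (w, 23, 16, 24, 32, t), (w, 24, 38, 1, 32, t)}.
Filtering on F ≠ 24 leaves {(m, 38, 30, 26, 23, w), (m, 38, 30, 26, 9, k), (w, 23, 16, 24, 32, t)}.
Projecting to C, A, F, B, D: {(23, 30, 38, w, m), (32, 16, 23, t, w), (9, 30, 38, k, m)}
Filtering on F ≤ 4 leaves {(3, 31, 2, k, a)}.
Taking the difference: {(23, 30, 38, w, m), (32, 16, 23, t, w), (9, 30, 38, k, m)}
Projecting to A, B, D: {(16, t, w), (30, k, m), (30, w, m)}

{(16, t, w), (30, k, m), (30, w, m)}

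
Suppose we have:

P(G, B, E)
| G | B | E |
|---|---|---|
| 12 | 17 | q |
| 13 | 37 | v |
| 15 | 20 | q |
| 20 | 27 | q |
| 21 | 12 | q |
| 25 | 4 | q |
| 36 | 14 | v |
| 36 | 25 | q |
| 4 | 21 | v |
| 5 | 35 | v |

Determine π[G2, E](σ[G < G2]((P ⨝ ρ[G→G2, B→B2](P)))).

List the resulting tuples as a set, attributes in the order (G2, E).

{(13, v), (15, q), (20, q), (21, q), (25, q), (36, q), (36, v), (5, v)}

ρ[G→G2, B→B2]: schema becomes (G2, B2, E); tuples unchanged.
Natural join on E: {(12, 17, q, 12, 17), (12, 17, q, 15, 20), (12, 17, q, 20, 27), (12, 17, q, 21, 12), (12, 17, q, 25, 4), (12, 17, q, 36, 25), (13, 37, v, 13, 37), (13, 37, v, 36, 14), (13, 37, v, 4, 21), (13, 37, v, 5, 35), (15, 20, q, 12, 17), (15, 20, q, 15, 20), (15, 20, q, 20, 27), (15, 20, q, 21, 12), (15, 20, q, 25, 4), (15, 20, q, 36, 25), (20, 27, q, 12, 17), (20, 27, q, 15, 20), (20, 27, q, 20, 27), (20, 27, q, 21, 12), (20, 27, q, 25, 4), (20, 27, q, 36, 25), (21, 12, q, 12, 17), (21, 12, q, 15, 20), (21, 12, q, 20, 27), (21, 12, q, 21, 12), (21, 12, q, 25, 4), (21, 12, q, 36, 25), (25, 4, q, 12, 17), (25, 4, q, 15, 20), (25, 4, q, 20, 27), (25, 4, q, 21, 12), (25, 4, q, 25, 4), (25, 4, q, 36, 25), (36, 14, v, 13, 37), (36, 14, v, 36, 14), (36, 14, v, 4, 21), (36, 14, v, 5, 35), (36, 25, q, 12, 17), (36, 25, q, 15, 20), (36, 25, q, 20, 27), (36, 25, q, 21, 12), (36, 25, q, 25, 4), (36, 25, q, 36, 25), (4, 21, v, 13, 37), (4, 21, v, 36, 14), (4, 21, v, 4, 21), (4, 21, v, 5, 35), (5, 35, v, 13, 37), (5, 35, v, 36, 14), (5, 35, v, 4, 21), (5, 35, v, 5, 35)}
Apply σ_{G < G2}; surviving tuples: {(12, 17, q, 15, 20), (12, 17, q, 20, 27), (12, 17, q, 21, 12), (12, 17, q, 25, 4), (12, 17, q, 36, 25), (13, 37, v, 36, 14), (15, 20, q, 20, 27), (15, 20, q, 21, 12), (15, 20, q, 25, 4), (15, 20, q, 36, 25), (20, 27, q, 21, 12), (20, 27, q, 25, 4), (20, 27, q, 36, 25), (21, 12, q, 25, 4), (21, 12, q, 36, 25), (25, 4, q, 36, 25), (4, 21, v, 13, 37), (4, 21, v, 36, 14), (4, 21, v, 5, 35), (5, 35, v, 13, 37), (5, 35, v, 36, 14)}
Projecting to G2, E (13 duplicate(s) eliminated): {(13, v), (15, q), (20, q), (21, q), (25, q), (36, q), (36, v), (5, v)}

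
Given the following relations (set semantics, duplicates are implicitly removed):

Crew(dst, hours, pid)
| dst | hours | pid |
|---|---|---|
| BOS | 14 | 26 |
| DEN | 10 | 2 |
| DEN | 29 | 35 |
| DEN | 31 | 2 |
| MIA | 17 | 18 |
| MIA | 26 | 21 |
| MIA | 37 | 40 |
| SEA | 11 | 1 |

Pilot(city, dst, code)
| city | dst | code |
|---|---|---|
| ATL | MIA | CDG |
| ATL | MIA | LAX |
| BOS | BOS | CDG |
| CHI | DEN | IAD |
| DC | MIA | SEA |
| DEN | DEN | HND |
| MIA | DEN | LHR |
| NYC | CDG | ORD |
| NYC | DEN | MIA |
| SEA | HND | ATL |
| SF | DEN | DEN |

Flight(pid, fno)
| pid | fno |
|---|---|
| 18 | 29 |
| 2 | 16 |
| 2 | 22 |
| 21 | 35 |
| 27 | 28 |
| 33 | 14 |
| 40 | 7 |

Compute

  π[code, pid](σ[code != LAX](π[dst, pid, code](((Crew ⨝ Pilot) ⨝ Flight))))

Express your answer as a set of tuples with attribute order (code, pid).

{(CDG, 18), (CDG, 21), (CDG, 40), (DEN, 2), (HND, 2), (IAD, 2), (LHR, 2), (MIA, 2), (SEA, 18), (SEA, 21), (SEA, 40)}

Joining Crew and Pilot on dst yields {(BOS, 14, 26, BOS, CDG), (DEN, 10, 2, CHI, IAD), (DEN, 10, 2, DEN, HND), (DEN, 10, 2, MIA, LHR), (DEN, 10, 2, NYC, MIA), (DEN, 10, 2, SF, DEN), (DEN, 29, 35, CHI, IAD), (DEN, 29, 35, DEN, HND), (DEN, 29, 35, MIA, LHR), (DEN, 29, 35, NYC, MIA), (DEN, 29, 35, SF, DEN), (DEN, 31, 2, CHI, IAD), (DEN, 31, 2, DEN, HND), (DEN, 31, 2, MIA, LHR), (DEN, 31, 2, NYC, MIA), (DEN, 31, 2, SF, DEN), (MIA, 17, 18, ATL, CDG), (MIA, 17, 18, ATL, LAX), (MIA, 17, 18, DC, SEA), (MIA, 26, 21, ATL, CDG), (MIA, 26, 21, ATL, LAX), (MIA, 26, 21, DC, SEA), (MIA, 37, 40, ATL, CDG), (MIA, 37, 40, ATL, LAX), (MIA, 37, 40, DC, SEA)}.
Joining (Crew ⨝ Pilot) and Flight on pid yields {(DEN, 10, 2, CHI, IAD, 16), (DEN, 10, 2, CHI, IAD, 22), (DEN, 10, 2, DEN, HND, 16), (DEN, 10, 2, DEN, HND, 22), (DEN, 10, 2, MIA, LHR, 16), (DEN, 10, 2, MIA, LHR, 22), (DEN, 10, 2, NYC, MIA, 16), (DEN, 10, 2, NYC, MIA, 22), (DEN, 10, 2, SF, DEN, 16), (DEN, 10, 2, SF, DEN, 22), (DEN, 31, 2, CHI, IAD, 16), (DEN, 31, 2, CHI, IAD, 22), (DEN, 31, 2, DEN, HND, 16), (DEN, 31, 2, DEN, HND, 22), (DEN, 31, 2, MIA, LHR, 16), (DEN, 31, 2, MIA, LHR, 22), (DEN, 31, 2, NYC, MIA, 16), (DEN, 31, 2, NYC, MIA, 22), (DEN, 31, 2, SF, DEN, 16), (DEN, 31, 2, SF, DEN, 22), (MIA, 17, 18, ATL, CDG, 29), (MIA, 17, 18, ATL, LAX, 29), (MIA, 17, 18, DC, SEA, 29), (MIA, 26, 21, ATL, CDG, 35), (MIA, 26, 21, ATL, LAX, 35), (MIA, 26, 21, DC, SEA, 35), (MIA, 37, 40, ATL, CDG, 7), (MIA, 37, 40, ATL, LAX, 7), (MIA, 37, 40, DC, SEA, 7)}.
Keep only column(s) dst, pid, code (15 duplicate(s) eliminated): {(DEN, 2, DEN), (DEN, 2, HND), (DEN, 2, IAD), (DEN, 2, LHR), (DEN, 2, MIA), (MIA, 18, CDG), (MIA, 18, LAX), (MIA, 18, SEA), (MIA, 21, CDG), (MIA, 21, LAX), (MIA, 21, SEA), (MIA, 40, CDG), (MIA, 40, LAX), (MIA, 40, SEA)}
Apply σ_{code != LAX}; surviving tuples: {(DEN, 2, DEN), (DEN, 2, HND), (DEN, 2, IAD), (DEN, 2, LHR), (DEN, 2, MIA), (MIA, 18, CDG), (MIA, 18, SEA), (MIA, 21, CDG), (MIA, 21, SEA), (MIA, 40, CDG), (MIA, 40, SEA)}
Keep only column(s) code, pid: {(CDG, 18), (CDG, 21), (CDG, 40), (DEN, 2), (HND, 2), (IAD, 2), (LHR, 2), (MIA, 2), (SEA, 18), (SEA, 21), (SEA, 40)}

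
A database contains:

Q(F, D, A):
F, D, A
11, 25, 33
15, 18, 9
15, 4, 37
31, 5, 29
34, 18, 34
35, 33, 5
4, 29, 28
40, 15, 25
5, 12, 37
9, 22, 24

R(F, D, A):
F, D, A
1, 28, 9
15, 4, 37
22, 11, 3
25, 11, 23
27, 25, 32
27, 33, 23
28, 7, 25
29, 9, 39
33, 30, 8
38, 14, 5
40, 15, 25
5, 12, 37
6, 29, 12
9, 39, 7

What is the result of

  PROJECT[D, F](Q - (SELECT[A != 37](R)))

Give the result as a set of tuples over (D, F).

{(12, 5), (18, 15), (18, 34), (22, 9), (25, 11), (29, 4), (33, 35), (4, 15), (5, 31)}

Apply σ_{A != 37}; surviving tuples: {(1, 28, 9), (22, 11, 3), (25, 11, 23), (27, 25, 32), (27, 33, 23), (28, 7, 25), (29, 9, 39), (33, 30, 8), (38, 14, 5), (40, 15, 25), (6, 29, 12), (9, 39, 7)}
Difference: {(11, 25, 33), (15, 18, 9), (15, 4, 37), (31, 5, 29), (34, 18, 34), (35, 33, 5), (4, 29, 28), (40, 15, 25), (5, 12, 37), (9, 22, 24)} with {(1, 28, 9), (22, 11, 3), (25, 11, 23), (27, 25, 32), (27, 33, 23), (28, 7, 25), (29, 9, 39), (33, 30, 8), (38, 14, 5), (40, 15, 25), (6, 29, 12), (9, 39, 7)} → {(11, 25, 33), (15, 18, 9), (15, 4, 37), (31, 5, 29), (34, 18, 34), (35, 33, 5), (4, 29, 28), (5, 12, 37), (9, 22, 24)}
Projecting to D, F: {(12, 5), (18, 15), (18, 34), (22, 9), (25, 11), (29, 4), (33, 35), (4, 15), (5, 31)}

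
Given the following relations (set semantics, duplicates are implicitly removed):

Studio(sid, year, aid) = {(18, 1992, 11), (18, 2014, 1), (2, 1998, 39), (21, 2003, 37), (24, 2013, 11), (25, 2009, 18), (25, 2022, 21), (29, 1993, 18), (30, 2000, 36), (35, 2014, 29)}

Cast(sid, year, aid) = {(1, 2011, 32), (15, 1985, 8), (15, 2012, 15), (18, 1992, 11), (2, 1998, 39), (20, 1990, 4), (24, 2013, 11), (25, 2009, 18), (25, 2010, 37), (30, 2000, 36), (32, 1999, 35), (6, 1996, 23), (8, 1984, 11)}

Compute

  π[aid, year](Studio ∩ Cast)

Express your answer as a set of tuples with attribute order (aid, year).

Set intersection of the two operands is {(18, 1992, 11), (2, 1998, 39), (24, 2013, 11), (25, 2009, 18), (30, 2000, 36)}.
Projecting to aid, year: {(11, 1992), (11, 2013), (18, 2009), (36, 2000), (39, 1998)}

{(11, 1992), (11, 2013), (18, 2009), (36, 2000), (39, 1998)}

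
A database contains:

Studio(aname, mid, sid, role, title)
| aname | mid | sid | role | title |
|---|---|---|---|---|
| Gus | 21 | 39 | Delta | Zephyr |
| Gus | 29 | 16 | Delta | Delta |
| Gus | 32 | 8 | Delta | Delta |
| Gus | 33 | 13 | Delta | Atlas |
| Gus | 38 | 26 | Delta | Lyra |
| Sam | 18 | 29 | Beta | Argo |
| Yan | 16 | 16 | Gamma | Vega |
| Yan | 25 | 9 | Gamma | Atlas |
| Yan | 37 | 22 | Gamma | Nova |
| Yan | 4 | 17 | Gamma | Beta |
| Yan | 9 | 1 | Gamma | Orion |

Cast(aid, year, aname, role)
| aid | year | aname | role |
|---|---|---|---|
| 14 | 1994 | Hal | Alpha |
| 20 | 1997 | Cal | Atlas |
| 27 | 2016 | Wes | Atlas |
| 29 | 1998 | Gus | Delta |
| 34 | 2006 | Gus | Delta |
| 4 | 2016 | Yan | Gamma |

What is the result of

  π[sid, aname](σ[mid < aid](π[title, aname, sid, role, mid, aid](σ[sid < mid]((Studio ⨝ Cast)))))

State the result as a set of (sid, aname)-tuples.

Joining Studio and Cast on aname, role yields {(Gus, 21, 39, Delta, Zephyr, 29, 1998), (Gus, 21, 39, Delta, Zephyr, 34, 2006), (Gus, 29, 16, Delta, Delta, 29, 1998), (Gus, 29, 16, Delta, Delta, 34, 2006), (Gus, 32, 8, Delta, Delta, 29, 1998), (Gus, 32, 8, Delta, Delta, 34, 2006), (Gus, 33, 13, Delta, Atlas, 29, 1998), (Gus, 33, 13, Delta, Atlas, 34, 2006), (Gus, 38, 26, Delta, Lyra, 29, 1998), (Gus, 38, 26, Delta, Lyra, 34, 2006), (Yan, 16, 16, Gamma, Vega, 4, 2016), (Yan, 25, 9, Gamma, Atlas, 4, 2016), (Yan, 37, 22, Gamma, Nova, 4, 2016), (Yan, 4, 17, Gamma, Beta, 4, 2016), (Yan, 9, 1, Gamma, Orion, 4, 2016)}.
σ[sid < mid]: keep tuples satisfying sid < mid → {(Gus, 29, 16, Delta, Delta, 29, 1998), (Gus, 29, 16, Delta, Delta, 34, 2006), (Gus, 32, 8, Delta, Delta, 29, 1998), (Gus, 32, 8, Delta, Delta, 34, 2006), (Gus, 33, 13, Delta, Atlas, 29, 1998), (Gus, 33, 13, Delta, Atlas, 34, 2006), (Gus, 38, 26, Delta, Lyra, 29, 1998), (Gus, 38, 26, Delta, Lyra, 34, 2006), (Yan, 25, 9, Gamma, Atlas, 4, 2016), (Yan, 37, 22, Gamma, Nova, 4, 2016), (Yan, 9, 1, Gamma, Orion, 4, 2016)}
Projecting to title, aname, sid, role, mid, aid: {(Atlas, Gus, 13, Delta, 33, 29), (Atlas, Gus, 13, Delta, 33, 34), (Atlas, Yan, 9, Gamma, 25, 4), (Delta, Gus, 16, Delta, 29, 29), (Delta, Gus, 16, Delta, 29, 34), (Delta, Gus, 8, Delta, 32, 29), (Delta, Gus, 8, Delta, 32, 34), (Lyra, Gus, 26, Delta, 38, 29), (Lyra, Gus, 26, Delta, 38, 34), (Nova, Yan, 22, Gamma, 37, 4), (Orion, Yan, 1, Gamma, 9, 4)}
σ[mid < aid]: keep tuples satisfying mid < aid → {(Atlas, Gus, 13, Delta, 33, 34), (Delta, Gus, 16, Delta, 29, 34), (Delta, Gus, 8, Delta, 32, 34)}
Projecting to sid, aname: {(13, Gus), (16, Gus), (8, Gus)}

{(13, Gus), (16, Gus), (8, Gus)}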